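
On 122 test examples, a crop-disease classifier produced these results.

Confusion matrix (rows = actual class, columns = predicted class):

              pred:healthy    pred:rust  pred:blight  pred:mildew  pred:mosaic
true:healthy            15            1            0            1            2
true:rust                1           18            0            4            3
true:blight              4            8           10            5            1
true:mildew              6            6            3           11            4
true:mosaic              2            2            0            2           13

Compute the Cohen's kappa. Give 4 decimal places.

0.4385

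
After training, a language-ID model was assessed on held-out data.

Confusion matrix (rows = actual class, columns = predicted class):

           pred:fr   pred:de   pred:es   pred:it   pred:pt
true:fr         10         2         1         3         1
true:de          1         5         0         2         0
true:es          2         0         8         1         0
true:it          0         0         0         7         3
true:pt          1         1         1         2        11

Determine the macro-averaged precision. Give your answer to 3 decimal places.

0.668

Per-class precision (TP/(TP+FP)):
  fr: TP=10, FP=1+2+0+1=4 → 10/14 = 0.7143
  de: TP=5, FP=2+0+0+1=3 → 5/8 = 0.6250
  es: TP=8, FP=1+0+0+1=2 → 8/10 = 0.8000
  it: TP=7, FP=3+2+1+2=8 → 7/15 = 0.4667
  pt: TP=11, FP=1+0+0+3=4 → 11/15 = 0.7333
Macro-precision = mean = (0.7143 + 0.6250 + 0.8000 + 0.4667 + 0.7333) / 5 = 0.668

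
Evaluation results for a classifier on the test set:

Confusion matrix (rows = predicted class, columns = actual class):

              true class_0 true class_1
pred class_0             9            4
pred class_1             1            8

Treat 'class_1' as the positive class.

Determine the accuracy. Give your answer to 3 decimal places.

0.773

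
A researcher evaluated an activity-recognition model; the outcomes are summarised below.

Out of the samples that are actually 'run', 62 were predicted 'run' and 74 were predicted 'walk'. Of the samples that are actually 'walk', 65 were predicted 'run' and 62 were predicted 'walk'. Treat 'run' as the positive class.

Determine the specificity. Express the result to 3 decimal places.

0.488

Specificity = TN/(TN+FP) = 62/(62+65) = 0.488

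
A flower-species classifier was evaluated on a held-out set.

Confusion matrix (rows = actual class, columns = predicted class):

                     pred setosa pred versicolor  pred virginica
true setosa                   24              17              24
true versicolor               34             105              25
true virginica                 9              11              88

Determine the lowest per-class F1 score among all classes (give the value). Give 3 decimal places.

0.364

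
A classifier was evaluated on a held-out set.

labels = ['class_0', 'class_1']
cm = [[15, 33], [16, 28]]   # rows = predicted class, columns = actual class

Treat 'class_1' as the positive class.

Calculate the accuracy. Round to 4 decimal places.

Accuracy = (TP+TN)/N = (28+15)/92 = 0.4674

0.4674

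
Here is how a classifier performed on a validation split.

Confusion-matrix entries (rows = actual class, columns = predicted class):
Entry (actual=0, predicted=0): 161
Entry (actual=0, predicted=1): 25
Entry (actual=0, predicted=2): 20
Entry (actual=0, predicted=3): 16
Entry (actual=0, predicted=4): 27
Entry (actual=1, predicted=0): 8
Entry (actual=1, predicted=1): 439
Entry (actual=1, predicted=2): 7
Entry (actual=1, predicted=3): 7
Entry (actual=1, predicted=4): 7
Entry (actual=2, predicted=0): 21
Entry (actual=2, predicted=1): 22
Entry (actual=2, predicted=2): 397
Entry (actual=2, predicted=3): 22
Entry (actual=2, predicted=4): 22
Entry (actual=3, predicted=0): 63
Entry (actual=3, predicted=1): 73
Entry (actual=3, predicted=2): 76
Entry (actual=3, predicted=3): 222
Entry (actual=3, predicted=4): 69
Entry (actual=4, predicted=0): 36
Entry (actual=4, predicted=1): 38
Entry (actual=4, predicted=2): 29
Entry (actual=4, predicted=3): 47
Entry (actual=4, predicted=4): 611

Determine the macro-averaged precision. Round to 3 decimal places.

Per-class precision (TP/(TP+FP)):
  0: TP=161, FP=8+21+63+36=128 → 161/289 = 0.5571
  1: TP=439, FP=25+22+73+38=158 → 439/597 = 0.7353
  2: TP=397, FP=20+7+76+29=132 → 397/529 = 0.7505
  3: TP=222, FP=16+7+22+47=92 → 222/314 = 0.7070
  4: TP=611, FP=27+7+22+69=125 → 611/736 = 0.8302
Macro-precision = mean = (0.5571 + 0.7353 + 0.7505 + 0.7070 + 0.8302) / 5 = 0.716

0.716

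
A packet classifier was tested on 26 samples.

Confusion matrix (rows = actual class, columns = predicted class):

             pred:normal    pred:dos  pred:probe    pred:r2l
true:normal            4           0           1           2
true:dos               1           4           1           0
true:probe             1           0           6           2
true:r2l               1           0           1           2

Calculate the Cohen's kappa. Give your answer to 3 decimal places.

Observed agreement pₒ = trace/N = 16/26 = 0.6154
Expected agreement pₑ = Σ (rowᵢ·colᵢ)/N² = (7·7 + 6·4 + 9·9 + 4·6)/26² = 0.2633
κ = (pₒ − pₑ)/(1 − pₑ) = (0.6154 − 0.2633)/(1 − 0.2633) = 0.478

0.478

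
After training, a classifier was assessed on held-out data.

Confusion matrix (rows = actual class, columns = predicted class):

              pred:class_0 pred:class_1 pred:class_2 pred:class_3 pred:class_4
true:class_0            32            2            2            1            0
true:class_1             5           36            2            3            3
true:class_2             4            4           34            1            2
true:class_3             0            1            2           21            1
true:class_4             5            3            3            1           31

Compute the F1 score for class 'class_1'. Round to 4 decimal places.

Take TP from the diagonal, FP from the rest of the 'class_1' prediction marginal, FN from the rest of the 'class_1' actual marginal.
F1 score = 2·TP/(2·TP+FP+FN).
class_1: TP=36, FP=2+4+1+3=10, FN=5+2+3+3=13 → 72/95 = 0.75789

0.7579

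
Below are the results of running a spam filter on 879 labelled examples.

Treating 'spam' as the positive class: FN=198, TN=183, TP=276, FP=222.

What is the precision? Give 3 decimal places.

Precision = TP/(TP+FP) = 276/(276+222) = 276/498 = 0.554

0.554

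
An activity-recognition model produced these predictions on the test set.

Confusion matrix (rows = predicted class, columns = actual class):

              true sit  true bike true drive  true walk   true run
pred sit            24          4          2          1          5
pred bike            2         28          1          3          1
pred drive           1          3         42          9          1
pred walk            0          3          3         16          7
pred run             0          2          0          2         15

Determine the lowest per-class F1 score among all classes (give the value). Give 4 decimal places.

0.5333

Per-class F1 score (2·TP/(2·TP+FP+FN)):
  sit: TP=24, FP=4+2+1+5=12, FN=2+1+0+0=3 → 48/63 = 0.76190
  bike: TP=28, FP=2+1+3+1=7, FN=4+3+3+2=12 → 56/75 = 0.74667
  drive: TP=42, FP=1+3+9+1=14, FN=2+1+3+0=6 → 84/104 = 0.80769
  walk: TP=16, FP=0+3+3+7=13, FN=1+3+9+2=15 → 32/60 = 0.53333
  run: TP=15, FP=0+2+0+2=4, FN=5+1+1+7=14 → 30/48 = 0.62500
Lowest is class 'walk' with F1 score = 0.5333.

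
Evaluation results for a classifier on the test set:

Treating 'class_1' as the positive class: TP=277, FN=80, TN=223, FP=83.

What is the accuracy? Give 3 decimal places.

0.754

Accuracy = (TP+TN)/N = (277+223)/663 = 0.754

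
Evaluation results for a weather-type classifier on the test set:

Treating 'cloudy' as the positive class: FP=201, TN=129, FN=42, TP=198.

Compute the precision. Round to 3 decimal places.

Precision = TP/(TP+FP) = 198/(198+201) = 198/399 = 0.496

0.496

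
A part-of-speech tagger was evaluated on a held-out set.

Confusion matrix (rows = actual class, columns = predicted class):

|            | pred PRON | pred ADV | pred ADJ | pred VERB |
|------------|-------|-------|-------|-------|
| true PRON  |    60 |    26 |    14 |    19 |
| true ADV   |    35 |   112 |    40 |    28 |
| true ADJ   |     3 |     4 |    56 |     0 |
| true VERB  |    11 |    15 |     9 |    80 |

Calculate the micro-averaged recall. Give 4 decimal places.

0.6016

Micro-averaging pools counts across classes: ΣTP=308, ΣFP=204, ΣFN=204.
Micro-recall = TP/(TP+FN) on pooled counts = 0.6016 (equals overall accuracy in single-label multiclass).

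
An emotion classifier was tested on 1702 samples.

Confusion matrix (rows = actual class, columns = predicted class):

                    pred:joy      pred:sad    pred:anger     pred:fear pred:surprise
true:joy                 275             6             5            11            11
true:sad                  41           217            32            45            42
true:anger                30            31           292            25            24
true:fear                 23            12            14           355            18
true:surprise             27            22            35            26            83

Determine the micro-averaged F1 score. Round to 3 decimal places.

0.718

Micro-averaging pools counts across classes: ΣTP=1222, ΣFP=480, ΣFN=480.
Micro-F1 score = 2·TP/(2·TP+FP+FN) on pooled counts = 0.718 (equals overall accuracy in single-label multiclass).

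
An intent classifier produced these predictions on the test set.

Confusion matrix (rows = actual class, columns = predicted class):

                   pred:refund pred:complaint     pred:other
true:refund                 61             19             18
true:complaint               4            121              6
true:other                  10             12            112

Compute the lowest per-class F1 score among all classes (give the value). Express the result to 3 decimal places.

0.705

Per-class F1 score (2·TP/(2·TP+FP+FN)):
  refund: TP=61, FP=4+10=14, FN=19+18=37 → 122/173 = 0.7052
  complaint: TP=121, FP=19+12=31, FN=4+6=10 → 242/283 = 0.8551
  other: TP=112, FP=18+6=24, FN=10+12=22 → 224/270 = 0.8296
Lowest is class 'refund' with F1 score = 0.705.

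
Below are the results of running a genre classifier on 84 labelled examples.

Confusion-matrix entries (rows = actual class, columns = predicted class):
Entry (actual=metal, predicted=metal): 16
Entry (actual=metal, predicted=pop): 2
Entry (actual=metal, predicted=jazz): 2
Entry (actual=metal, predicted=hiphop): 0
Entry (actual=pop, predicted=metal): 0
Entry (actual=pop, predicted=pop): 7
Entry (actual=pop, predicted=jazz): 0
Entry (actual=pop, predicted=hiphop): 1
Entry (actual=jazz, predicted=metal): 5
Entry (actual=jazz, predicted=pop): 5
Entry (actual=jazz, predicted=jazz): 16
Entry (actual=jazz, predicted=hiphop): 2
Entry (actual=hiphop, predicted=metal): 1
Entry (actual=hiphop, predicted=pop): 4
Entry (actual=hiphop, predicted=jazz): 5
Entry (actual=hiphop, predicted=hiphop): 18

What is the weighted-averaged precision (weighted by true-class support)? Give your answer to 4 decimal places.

0.7278

Per-class precision (TP/(TP+FP)):
  metal: TP=16, FP=0+5+1=6 → 16/22 = 0.72727
  pop: TP=7, FP=2+5+4=11 → 7/18 = 0.38889
  jazz: TP=16, FP=2+0+5=7 → 16/23 = 0.69565
  hiphop: TP=18, FP=0+1+2=3 → 18/21 = 0.85714
Weighted-precision = Σ (supportᵢ/N)·precisionᵢ with N=84: (20/84)·0.72727 + (8/84)·0.38889 + (28/84)·0.69565 + (28/84)·0.85714 = 0.7278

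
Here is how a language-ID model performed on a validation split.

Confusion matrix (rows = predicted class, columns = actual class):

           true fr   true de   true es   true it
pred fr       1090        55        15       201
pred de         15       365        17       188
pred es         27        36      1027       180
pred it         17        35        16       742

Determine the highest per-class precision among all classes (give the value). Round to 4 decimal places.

0.9160

Per-class precision (TP/(TP+FP)):
  fr: TP=1090, FP=55+15+201=271 → 1090/1361 = 0.80088
  de: TP=365, FP=15+17+188=220 → 365/585 = 0.62393
  es: TP=1027, FP=27+36+180=243 → 1027/1270 = 0.80866
  it: TP=742, FP=17+35+16=68 → 742/810 = 0.91605
Highest is class 'it' with precision = 0.9160.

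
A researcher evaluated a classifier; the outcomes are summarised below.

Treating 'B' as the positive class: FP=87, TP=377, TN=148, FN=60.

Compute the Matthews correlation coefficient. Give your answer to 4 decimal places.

MCC = (TP·TN − FP·FN) / √((TP+FP)(TP+FN)(TN+FP)(TN+FN))
Numerator = 377·148 − 87·60 = 50576
Denominator = √(464·437·235·208) = √9911299840 = 99555.5113
MCC = 50576 / 99555.5113 = 0.5080

0.5080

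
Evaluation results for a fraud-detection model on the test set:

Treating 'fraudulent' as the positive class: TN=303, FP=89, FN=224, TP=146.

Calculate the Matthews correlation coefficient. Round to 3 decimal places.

MCC = (TP·TN − FP·FN) / √((TP+FP)(TP+FN)(TN+FP)(TN+FN))
Numerator = 146·303 − 89·224 = 24302
Denominator = √(235·370·392·527) = √17962478800 = 134024.1724
MCC = 24302 / 134024.1724 = 0.181

0.181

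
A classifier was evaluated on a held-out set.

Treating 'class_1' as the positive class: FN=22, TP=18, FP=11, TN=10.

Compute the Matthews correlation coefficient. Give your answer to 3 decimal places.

MCC = (TP·TN − FP·FN) / √((TP+FP)(TP+FN)(TN+FP)(TN+FN))
Numerator = 18·10 − 11·22 = -62
Denominator = √(29·40·21·32) = √779520 = 882.9043
MCC = -62 / 882.9043 = -0.070

-0.070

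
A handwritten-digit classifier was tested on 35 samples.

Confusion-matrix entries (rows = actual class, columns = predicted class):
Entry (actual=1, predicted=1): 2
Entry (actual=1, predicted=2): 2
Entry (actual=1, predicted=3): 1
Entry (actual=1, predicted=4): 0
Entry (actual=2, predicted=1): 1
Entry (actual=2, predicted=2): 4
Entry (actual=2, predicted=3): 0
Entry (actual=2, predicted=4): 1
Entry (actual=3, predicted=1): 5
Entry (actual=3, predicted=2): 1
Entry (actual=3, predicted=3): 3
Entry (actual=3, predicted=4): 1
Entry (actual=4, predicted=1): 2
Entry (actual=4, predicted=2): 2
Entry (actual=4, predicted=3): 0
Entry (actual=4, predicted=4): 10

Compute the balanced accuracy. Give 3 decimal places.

0.520

Balanced accuracy = mean of per-class recall.
  1: recall = 2/5 = 0.4000
  2: recall = 4/6 = 0.6667
  3: recall = 3/10 = 0.3000
  4: recall = 10/14 = 0.7143
Mean = (0.4000 + 0.6667 + 0.3000 + 0.7143) / 4 = 0.520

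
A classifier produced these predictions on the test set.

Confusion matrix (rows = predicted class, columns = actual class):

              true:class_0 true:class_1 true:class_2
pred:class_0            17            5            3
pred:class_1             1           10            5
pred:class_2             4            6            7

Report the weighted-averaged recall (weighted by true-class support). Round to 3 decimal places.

Per-class recall (TP/(TP+FN)):
  class_0: TP=17, FN=1+4=5 → 17/22 = 0.7727
  class_1: TP=10, FN=5+6=11 → 10/21 = 0.4762
  class_2: TP=7, FN=3+5=8 → 7/15 = 0.4667
Weighted-recall = Σ (supportᵢ/N)·recallᵢ with N=58: (22/58)·0.7727 + (21/58)·0.4762 + (15/58)·0.4667 = 0.586

0.586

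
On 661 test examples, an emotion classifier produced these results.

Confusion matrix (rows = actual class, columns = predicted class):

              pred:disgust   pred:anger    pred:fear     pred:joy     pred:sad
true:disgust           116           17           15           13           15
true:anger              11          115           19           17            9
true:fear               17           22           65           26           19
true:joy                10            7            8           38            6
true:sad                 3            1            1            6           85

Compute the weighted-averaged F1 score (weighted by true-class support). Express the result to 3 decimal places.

0.632

Per-class F1 score (2·TP/(2·TP+FP+FN)):
  disgust: TP=116, FP=11+17+10+3=41, FN=17+15+13+15=60 → 232/333 = 0.6967
  anger: TP=115, FP=17+22+7+1=47, FN=11+19+17+9=56 → 230/333 = 0.6907
  fear: TP=65, FP=15+19+8+1=43, FN=17+22+26+19=84 → 130/257 = 0.5058
  joy: TP=38, FP=13+17+26+6=62, FN=10+7+8+6=31 → 76/169 = 0.4497
  sad: TP=85, FP=15+9+19+6=49, FN=3+1+1+6=11 → 170/230 = 0.7391
Weighted-F1 score = Σ (supportᵢ/N)·F1 scoreᵢ with N=661: (176/661)·0.6967 + (171/661)·0.6907 + (149/661)·0.5058 + (69/661)·0.4497 + (96/661)·0.7391 = 0.632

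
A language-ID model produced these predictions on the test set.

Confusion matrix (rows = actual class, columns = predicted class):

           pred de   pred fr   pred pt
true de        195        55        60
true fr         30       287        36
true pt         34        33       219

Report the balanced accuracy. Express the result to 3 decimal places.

Balanced accuracy = mean of per-class recall.
  de: recall = 195/310 = 0.6290
  fr: recall = 287/353 = 0.8130
  pt: recall = 219/286 = 0.7657
Mean = (0.6290 + 0.8130 + 0.7657) / 3 = 0.736

0.736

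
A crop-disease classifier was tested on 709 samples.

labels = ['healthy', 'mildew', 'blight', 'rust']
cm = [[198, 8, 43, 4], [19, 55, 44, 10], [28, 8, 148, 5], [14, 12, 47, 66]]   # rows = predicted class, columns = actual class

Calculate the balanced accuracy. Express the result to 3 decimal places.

0.682

Balanced accuracy = mean of per-class recall.
  healthy: recall = 198/259 = 0.7645
  mildew: recall = 55/83 = 0.6627
  blight: recall = 148/282 = 0.5248
  rust: recall = 66/85 = 0.7765
Mean = (0.7645 + 0.6627 + 0.5248 + 0.7765) / 4 = 0.682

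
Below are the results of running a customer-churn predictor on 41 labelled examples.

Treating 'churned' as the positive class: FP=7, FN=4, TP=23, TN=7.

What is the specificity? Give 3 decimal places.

0.500

Specificity = TN/(TN+FP) = 7/(7+7) = 0.500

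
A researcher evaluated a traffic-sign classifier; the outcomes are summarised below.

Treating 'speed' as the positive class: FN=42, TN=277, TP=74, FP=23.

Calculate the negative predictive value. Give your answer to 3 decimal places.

NPV = TN/(TN+FN) = 277/(277+42) = 0.868

0.868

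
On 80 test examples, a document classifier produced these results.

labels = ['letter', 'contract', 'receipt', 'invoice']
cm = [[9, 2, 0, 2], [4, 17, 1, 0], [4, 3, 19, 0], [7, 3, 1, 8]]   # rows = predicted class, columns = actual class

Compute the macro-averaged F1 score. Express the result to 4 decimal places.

0.6425

Per-class F1 score (2·TP/(2·TP+FP+FN)):
  letter: TP=9, FP=2+0+2=4, FN=4+4+7=15 → 18/37 = 0.48649
  contract: TP=17, FP=4+1+0=5, FN=2+3+3=8 → 34/47 = 0.72340
  receipt: TP=19, FP=4+3+0=7, FN=0+1+1=2 → 38/47 = 0.80851
  invoice: TP=8, FP=7+3+1=11, FN=2+0+0=2 → 16/29 = 0.55172
Macro-F1 score = mean = (0.48649 + 0.72340 + 0.80851 + 0.55172) / 4 = 0.6425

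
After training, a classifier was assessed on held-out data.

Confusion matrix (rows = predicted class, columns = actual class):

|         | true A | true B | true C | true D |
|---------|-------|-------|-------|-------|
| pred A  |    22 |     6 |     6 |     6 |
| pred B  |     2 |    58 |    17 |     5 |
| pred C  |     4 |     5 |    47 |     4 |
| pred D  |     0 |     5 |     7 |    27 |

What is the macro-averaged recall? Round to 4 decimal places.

0.7057

Per-class recall (TP/(TP+FN)):
  A: TP=22, FN=2+4+0=6 → 22/28 = 0.78571
  B: TP=58, FN=6+5+5=16 → 58/74 = 0.78378
  C: TP=47, FN=6+17+7=30 → 47/77 = 0.61039
  D: TP=27, FN=6+5+4=15 → 27/42 = 0.64286
Macro-recall = mean = (0.78571 + 0.78378 + 0.61039 + 0.64286) / 4 = 0.7057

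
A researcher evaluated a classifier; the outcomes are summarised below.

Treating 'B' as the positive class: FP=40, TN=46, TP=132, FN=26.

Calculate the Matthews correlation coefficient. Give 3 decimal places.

MCC = (TP·TN − FP·FN) / √((TP+FP)(TP+FN)(TN+FP)(TN+FN))
Numerator = 132·46 − 40·26 = 5032
Denominator = √(172·158·86·72) = √168273792 = 12972.0389
MCC = 5032 / 12972.0389 = 0.388

0.388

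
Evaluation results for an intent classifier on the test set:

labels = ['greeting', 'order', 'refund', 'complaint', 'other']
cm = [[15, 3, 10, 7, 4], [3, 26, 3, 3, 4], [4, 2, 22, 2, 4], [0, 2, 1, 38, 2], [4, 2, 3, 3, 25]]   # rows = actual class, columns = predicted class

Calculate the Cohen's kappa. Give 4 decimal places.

0.5695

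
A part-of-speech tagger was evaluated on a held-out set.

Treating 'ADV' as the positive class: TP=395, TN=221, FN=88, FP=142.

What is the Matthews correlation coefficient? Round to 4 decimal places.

0.4385

MCC = (TP·TN − FP·FN) / √((TP+FP)(TP+FN)(TN+FP)(TN+FN))
Numerator = 395·221 − 142·88 = 74799
Denominator = √(537·483·363·309) = √29092866957 = 170566.3125
MCC = 74799 / 170566.3125 = 0.4385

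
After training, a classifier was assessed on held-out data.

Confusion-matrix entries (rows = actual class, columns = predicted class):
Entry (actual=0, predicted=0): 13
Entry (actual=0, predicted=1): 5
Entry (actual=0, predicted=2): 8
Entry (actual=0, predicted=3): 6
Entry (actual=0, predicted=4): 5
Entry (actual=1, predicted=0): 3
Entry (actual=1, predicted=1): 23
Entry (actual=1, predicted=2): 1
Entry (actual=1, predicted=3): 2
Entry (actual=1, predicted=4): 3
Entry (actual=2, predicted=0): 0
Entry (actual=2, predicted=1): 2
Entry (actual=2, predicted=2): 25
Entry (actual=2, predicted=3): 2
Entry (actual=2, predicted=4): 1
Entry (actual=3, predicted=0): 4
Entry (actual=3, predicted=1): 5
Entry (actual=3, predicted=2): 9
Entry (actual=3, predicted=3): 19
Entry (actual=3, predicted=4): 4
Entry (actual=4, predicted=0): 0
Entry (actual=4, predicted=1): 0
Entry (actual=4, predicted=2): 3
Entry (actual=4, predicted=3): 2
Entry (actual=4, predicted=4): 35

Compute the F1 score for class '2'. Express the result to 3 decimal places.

0.658

Treat '2' as positive and all other classes as negative.
F1 score = 2·TP/(2·TP+FP+FN).
2: TP=25, FP=8+1+9+3=21, FN=0+2+2+1=5 → 50/76 = 0.6579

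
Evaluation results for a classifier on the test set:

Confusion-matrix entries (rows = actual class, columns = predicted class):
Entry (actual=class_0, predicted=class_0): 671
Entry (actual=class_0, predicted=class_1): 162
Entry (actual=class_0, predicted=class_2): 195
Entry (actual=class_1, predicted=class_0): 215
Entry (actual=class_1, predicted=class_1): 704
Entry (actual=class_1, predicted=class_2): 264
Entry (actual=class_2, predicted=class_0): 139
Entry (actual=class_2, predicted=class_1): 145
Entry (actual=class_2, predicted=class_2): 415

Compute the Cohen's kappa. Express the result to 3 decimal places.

0.419

Observed agreement pₒ = trace/N = 1790/2910 = 0.6151
Expected agreement pₑ = Σ (rowᵢ·colᵢ)/N² = (1028·1025 + 1183·1011 + 699·874)/2910² = 0.3378
κ = (pₒ − pₑ)/(1 − pₑ) = (0.6151 − 0.3378)/(1 − 0.3378) = 0.419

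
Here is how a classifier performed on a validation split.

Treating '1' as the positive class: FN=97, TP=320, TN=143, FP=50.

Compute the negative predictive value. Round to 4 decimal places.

0.5958

NPV = TN/(TN+FN) = 143/(143+97) = 0.5958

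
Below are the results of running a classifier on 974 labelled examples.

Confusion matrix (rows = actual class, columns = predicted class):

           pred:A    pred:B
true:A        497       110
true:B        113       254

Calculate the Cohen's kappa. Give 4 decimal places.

0.5117

Observed agreement pₒ = trace/N = 751/974 = 0.77105
Expected agreement pₑ = Σ (rowᵢ·colᵢ)/N² = (607·610 + 367·364)/974² = 0.53112
κ = (pₒ − pₑ)/(1 − pₑ) = (0.77105 − 0.53112)/(1 − 0.53112) = 0.5117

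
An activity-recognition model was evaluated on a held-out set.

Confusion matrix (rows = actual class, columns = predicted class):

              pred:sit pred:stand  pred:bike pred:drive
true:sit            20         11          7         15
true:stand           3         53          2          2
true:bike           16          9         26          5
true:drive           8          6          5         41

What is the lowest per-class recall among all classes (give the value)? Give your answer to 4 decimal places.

0.3774

Per-class recall (TP/(TP+FN)):
  sit: TP=20, FN=11+7+15=33 → 20/53 = 0.37736
  stand: TP=53, FN=3+2+2=7 → 53/60 = 0.88333
  bike: TP=26, FN=16+9+5=30 → 26/56 = 0.46429
  drive: TP=41, FN=8+6+5=19 → 41/60 = 0.68333
Lowest is class 'sit' with recall = 0.3774.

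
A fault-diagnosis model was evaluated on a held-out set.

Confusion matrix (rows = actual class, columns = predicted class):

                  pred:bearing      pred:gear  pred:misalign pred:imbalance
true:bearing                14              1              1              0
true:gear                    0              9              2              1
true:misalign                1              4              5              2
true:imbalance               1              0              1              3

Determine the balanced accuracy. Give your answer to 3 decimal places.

0.660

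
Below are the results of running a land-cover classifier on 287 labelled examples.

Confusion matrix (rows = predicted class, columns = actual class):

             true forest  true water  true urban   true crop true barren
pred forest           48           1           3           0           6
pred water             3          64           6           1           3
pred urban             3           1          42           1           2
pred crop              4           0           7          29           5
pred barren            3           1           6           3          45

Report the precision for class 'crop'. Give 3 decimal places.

Take TP from the diagonal, FP from the rest of the 'crop' prediction marginal, FN from the rest of the 'crop' actual marginal.
precision = TP/(TP+FP).
crop: TP=29, FP=4+0+7+5=16 → 29/45 = 0.6444

0.644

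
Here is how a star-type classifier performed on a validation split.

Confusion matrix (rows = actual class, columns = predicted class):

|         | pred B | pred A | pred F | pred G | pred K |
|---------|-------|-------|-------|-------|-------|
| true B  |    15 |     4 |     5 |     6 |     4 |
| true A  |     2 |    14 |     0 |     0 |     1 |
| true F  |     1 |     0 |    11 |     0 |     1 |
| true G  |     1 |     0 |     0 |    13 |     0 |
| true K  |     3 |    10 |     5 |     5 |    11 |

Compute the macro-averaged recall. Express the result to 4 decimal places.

Per-class recall (TP/(TP+FN)):
  B: TP=15, FN=4+5+6+4=19 → 15/34 = 0.44118
  A: TP=14, FN=2+0+0+1=3 → 14/17 = 0.82353
  F: TP=11, FN=1+0+0+1=2 → 11/13 = 0.84615
  G: TP=13, FN=1+0+0+0=1 → 13/14 = 0.92857
  K: TP=11, FN=3+10+5+5=23 → 11/34 = 0.32353
Macro-recall = mean = (0.44118 + 0.82353 + 0.84615 + 0.92857 + 0.32353) / 5 = 0.6726

0.6726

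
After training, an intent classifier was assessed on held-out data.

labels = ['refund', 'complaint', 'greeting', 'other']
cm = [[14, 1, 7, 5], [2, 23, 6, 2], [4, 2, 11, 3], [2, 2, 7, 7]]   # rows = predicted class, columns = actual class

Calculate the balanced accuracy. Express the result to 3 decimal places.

Balanced accuracy = mean of per-class recall.
  refund: recall = 14/22 = 0.6364
  complaint: recall = 23/28 = 0.8214
  greeting: recall = 11/31 = 0.3548
  other: recall = 7/17 = 0.4118
Mean = (0.6364 + 0.8214 + 0.3548 + 0.4118) / 4 = 0.556

0.556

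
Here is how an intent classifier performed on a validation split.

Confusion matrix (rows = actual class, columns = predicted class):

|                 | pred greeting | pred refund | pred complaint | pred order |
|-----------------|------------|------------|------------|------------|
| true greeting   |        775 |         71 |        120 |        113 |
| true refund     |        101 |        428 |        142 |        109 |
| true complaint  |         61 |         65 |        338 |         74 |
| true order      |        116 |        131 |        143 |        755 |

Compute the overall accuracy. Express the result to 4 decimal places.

0.6482

Accuracy = trace / total = (775+428+338+755=2296) / 3542 = 2296/3542 = 0.6482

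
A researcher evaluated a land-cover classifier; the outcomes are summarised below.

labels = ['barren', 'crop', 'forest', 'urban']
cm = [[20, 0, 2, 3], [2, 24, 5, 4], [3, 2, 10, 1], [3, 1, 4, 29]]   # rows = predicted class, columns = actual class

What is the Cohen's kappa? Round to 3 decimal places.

0.640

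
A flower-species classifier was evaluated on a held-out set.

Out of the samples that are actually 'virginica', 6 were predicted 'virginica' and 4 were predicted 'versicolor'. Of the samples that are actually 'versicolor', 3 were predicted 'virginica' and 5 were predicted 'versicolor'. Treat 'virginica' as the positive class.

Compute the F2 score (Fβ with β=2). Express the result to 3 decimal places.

Fβ = (1+β²)·TP / ((1+β²)·TP + β²·FN + FP), with β²=4
= 5·6 / (5·6 + 4·4 + 3) = 0.612

0.612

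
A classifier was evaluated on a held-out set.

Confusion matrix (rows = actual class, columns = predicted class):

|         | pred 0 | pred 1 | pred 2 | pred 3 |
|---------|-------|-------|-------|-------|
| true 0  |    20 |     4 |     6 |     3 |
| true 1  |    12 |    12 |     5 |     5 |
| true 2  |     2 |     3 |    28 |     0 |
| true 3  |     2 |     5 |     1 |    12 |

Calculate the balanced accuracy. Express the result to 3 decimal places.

0.602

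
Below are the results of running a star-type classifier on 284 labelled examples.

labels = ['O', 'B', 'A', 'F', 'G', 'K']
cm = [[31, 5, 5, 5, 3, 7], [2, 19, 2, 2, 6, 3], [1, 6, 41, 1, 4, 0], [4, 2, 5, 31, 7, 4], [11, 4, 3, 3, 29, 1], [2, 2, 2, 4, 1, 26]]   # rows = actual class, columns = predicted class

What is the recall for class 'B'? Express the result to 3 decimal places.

Take TP from the diagonal, FP from the rest of the 'B' prediction marginal, FN from the rest of the 'B' actual marginal.
recall = TP/(TP+FN).
B: TP=19, FN=2+2+2+6+3=15 → 19/34 = 0.5588

0.559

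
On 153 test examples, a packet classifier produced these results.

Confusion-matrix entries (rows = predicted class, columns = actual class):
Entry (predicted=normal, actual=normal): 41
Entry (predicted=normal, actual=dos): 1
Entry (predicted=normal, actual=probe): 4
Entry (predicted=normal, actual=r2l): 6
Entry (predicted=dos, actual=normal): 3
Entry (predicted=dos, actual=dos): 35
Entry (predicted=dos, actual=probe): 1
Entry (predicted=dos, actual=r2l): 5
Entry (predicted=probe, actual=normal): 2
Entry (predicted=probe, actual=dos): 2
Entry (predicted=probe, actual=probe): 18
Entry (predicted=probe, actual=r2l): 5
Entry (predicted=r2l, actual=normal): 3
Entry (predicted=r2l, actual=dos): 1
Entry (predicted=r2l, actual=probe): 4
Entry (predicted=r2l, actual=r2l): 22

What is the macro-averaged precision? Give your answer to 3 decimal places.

Per-class precision (TP/(TP+FP)):
  normal: TP=41, FP=1+4+6=11 → 41/52 = 0.7885
  dos: TP=35, FP=3+1+5=9 → 35/44 = 0.7955
  probe: TP=18, FP=2+2+5=9 → 18/27 = 0.6667
  r2l: TP=22, FP=3+1+4=8 → 22/30 = 0.7333
Macro-precision = mean = (0.7885 + 0.7955 + 0.6667 + 0.7333) / 4 = 0.746

0.746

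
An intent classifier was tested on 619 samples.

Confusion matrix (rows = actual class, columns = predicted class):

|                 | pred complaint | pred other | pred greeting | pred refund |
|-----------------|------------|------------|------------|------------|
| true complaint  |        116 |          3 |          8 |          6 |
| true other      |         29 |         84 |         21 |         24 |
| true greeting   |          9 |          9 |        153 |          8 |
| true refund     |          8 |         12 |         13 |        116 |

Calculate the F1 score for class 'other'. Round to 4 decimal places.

0.6316

Treat 'other' as positive and all other classes as negative.
F1 score = 2·TP/(2·TP+FP+FN).
other: TP=84, FP=3+9+12=24, FN=29+21+24=74 → 168/266 = 0.63158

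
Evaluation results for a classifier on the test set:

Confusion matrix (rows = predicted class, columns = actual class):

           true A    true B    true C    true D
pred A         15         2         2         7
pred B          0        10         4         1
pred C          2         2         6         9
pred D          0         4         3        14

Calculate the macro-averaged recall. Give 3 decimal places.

0.572

Per-class recall (TP/(TP+FN)):
  A: TP=15, FN=0+2+0=2 → 15/17 = 0.8824
  B: TP=10, FN=2+2+4=8 → 10/18 = 0.5556
  C: TP=6, FN=2+4+3=9 → 6/15 = 0.4000
  D: TP=14, FN=7+1+9=17 → 14/31 = 0.4516
Macro-recall = mean = (0.8824 + 0.5556 + 0.4000 + 0.4516) / 4 = 0.572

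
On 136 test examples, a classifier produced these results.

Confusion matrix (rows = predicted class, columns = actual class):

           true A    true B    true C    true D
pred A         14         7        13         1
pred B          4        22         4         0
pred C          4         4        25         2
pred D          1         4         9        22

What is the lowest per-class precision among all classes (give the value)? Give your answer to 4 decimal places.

0.4000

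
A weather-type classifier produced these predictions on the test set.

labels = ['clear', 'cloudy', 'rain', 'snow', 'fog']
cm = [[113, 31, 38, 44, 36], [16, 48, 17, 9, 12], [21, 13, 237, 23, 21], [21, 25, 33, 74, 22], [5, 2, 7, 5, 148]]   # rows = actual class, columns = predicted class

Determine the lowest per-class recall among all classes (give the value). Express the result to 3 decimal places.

0.423

Per-class recall (TP/(TP+FN)):
  clear: TP=113, FN=31+38+44+36=149 → 113/262 = 0.4313
  cloudy: TP=48, FN=16+17+9+12=54 → 48/102 = 0.4706
  rain: TP=237, FN=21+13+23+21=78 → 237/315 = 0.7524
  snow: TP=74, FN=21+25+33+22=101 → 74/175 = 0.4229
  fog: TP=148, FN=5+2+7+5=19 → 148/167 = 0.8862
Lowest is class 'snow' with recall = 0.423.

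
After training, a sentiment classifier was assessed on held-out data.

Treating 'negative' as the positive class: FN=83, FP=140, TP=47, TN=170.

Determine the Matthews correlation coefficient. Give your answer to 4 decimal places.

MCC = (TP·TN − FP·FN) / √((TP+FP)(TP+FN)(TN+FP)(TN+FN))
Numerator = 47·170 − 140·83 = -3630
Denominator = √(187·130·310·253) = √1906633300 = 43665.0123
MCC = -3630 / 43665.0123 = -0.0831

-0.0831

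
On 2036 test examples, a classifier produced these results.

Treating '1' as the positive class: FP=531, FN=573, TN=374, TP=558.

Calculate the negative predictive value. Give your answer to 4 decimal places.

0.3949

NPV = TN/(TN+FN) = 374/(374+573) = 0.3949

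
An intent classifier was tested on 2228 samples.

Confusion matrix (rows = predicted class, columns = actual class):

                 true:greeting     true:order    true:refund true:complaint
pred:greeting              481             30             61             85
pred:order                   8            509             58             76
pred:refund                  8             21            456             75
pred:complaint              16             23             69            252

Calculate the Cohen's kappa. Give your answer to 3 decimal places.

Observed agreement pₒ = trace/N = 1698/2228 = 0.7621
Expected agreement pₑ = Σ (rowᵢ·colᵢ)/N² = (513·657 + 583·651 + 644·560 + 488·360)/2228² = 0.2524
κ = (pₒ − pₑ)/(1 − pₑ) = (0.7621 − 0.2524)/(1 − 0.2524) = 0.682

0.682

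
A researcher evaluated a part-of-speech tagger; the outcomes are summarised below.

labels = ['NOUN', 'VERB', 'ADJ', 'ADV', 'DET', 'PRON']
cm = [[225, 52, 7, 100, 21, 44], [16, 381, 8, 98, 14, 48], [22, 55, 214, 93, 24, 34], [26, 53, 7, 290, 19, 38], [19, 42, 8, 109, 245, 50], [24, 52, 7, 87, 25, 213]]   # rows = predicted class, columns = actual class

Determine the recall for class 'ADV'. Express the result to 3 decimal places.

Take TP from the diagonal, FP from the rest of the 'ADV' prediction marginal, FN from the rest of the 'ADV' actual marginal.
recall = TP/(TP+FN).
ADV: TP=290, FN=100+98+93+109+87=487 → 290/777 = 0.3732

0.373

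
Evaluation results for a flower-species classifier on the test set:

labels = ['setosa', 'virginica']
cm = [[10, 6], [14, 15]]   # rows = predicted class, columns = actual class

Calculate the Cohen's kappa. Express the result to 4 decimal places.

0.1279

Observed agreement pₒ = trace/N = 25/45 = 0.55556
Expected agreement pₑ = Σ (rowᵢ·colᵢ)/N² = (24·16 + 21·29)/45² = 0.49037
κ = (pₒ − pₑ)/(1 − pₑ) = (0.55556 − 0.49037)/(1 − 0.49037) = 0.1279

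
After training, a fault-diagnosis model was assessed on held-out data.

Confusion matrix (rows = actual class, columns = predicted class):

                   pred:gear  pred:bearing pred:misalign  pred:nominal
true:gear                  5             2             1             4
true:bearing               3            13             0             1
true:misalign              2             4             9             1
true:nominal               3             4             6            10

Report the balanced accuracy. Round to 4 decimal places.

0.5447

Balanced accuracy = mean of per-class recall.
  gear: recall = 5/12 = 0.41667
  bearing: recall = 13/17 = 0.76471
  misalign: recall = 9/16 = 0.56250
  nominal: recall = 10/23 = 0.43478
Mean = (0.41667 + 0.76471 + 0.56250 + 0.43478) / 4 = 0.5447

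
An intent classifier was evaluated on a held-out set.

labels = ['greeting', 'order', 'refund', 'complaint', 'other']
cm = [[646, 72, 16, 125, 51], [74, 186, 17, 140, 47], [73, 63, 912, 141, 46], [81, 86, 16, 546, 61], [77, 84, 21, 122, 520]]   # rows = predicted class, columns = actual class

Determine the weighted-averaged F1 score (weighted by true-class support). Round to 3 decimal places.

0.657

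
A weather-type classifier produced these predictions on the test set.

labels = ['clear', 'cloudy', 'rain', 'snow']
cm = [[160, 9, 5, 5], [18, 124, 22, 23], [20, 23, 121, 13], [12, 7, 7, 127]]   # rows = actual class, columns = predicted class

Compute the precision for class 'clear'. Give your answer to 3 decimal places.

0.762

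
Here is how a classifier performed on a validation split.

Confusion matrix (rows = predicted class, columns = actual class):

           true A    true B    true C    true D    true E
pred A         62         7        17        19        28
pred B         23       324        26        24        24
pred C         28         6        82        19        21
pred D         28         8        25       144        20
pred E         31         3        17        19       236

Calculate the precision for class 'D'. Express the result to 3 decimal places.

One-vs-rest for 'D': TP = diagonal; FP = other classes predicted 'D'; FN = 'D' predicted as other.
precision = TP/(TP+FP).
D: TP=144, FP=28+8+25+20=81 → 144/225 = 0.6400

0.640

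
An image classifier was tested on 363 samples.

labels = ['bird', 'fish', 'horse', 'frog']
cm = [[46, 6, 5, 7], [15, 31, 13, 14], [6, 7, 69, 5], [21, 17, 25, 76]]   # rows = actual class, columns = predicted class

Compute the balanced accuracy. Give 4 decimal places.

0.6208

Balanced accuracy = mean of per-class recall.
  bird: recall = 46/64 = 0.71875
  fish: recall = 31/73 = 0.42466
  horse: recall = 69/87 = 0.79310
  frog: recall = 76/139 = 0.54676
Mean = (0.71875 + 0.42466 + 0.79310 + 0.54676) / 4 = 0.6208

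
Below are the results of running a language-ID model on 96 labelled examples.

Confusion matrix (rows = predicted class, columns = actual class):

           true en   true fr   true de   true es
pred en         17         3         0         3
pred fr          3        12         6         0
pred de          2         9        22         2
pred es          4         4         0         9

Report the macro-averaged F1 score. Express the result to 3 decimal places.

Per-class F1 score (2·TP/(2·TP+FP+FN)):
  en: TP=17, FP=3+0+3=6, FN=3+2+4=9 → 34/49 = 0.6939
  fr: TP=12, FP=3+6+0=9, FN=3+9+4=16 → 24/49 = 0.4898
  de: TP=22, FP=2+9+2=13, FN=0+6+0=6 → 44/63 = 0.6984
  es: TP=9, FP=4+4+0=8, FN=3+0+2=5 → 18/31 = 0.5806
Macro-F1 score = mean = (0.6939 + 0.4898 + 0.6984 + 0.5806) / 4 = 0.616

0.616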